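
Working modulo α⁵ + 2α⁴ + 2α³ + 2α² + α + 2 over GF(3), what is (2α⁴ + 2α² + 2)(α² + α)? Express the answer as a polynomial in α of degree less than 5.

2α^4 + 2α^3 + α^2 + 1

Multiply in GF(3)[α]: (2α⁴ + 2α² + 2)·(α² + α) = 2α⁶ + 2α⁵ + 2α⁴ + 2α³ + 2α² + 2α.
Reduce using α⁵ ≡ α⁴ + α³ + α² + 2α + 1 (mod α⁵ + 2α⁴ + 2α³ + 2α² + α + 2).
Reduced: 2α⁴ + 2α³ + α² + 1.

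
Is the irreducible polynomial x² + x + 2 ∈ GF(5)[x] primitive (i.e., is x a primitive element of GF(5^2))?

Write f(x) = x² + x + 2.
|GF(5^2)^×| = 5^2 − 1 = 24. Prime factorization: 24 = 2^3·3.
f is primitive ⇔ x has order 24 in GF(5)[x]/(f), i.e. x^(24/q) ≠ 1 for each prime q | 24.
x^(12) mod f = 4.
x^(8) mod f = 3x + 1.
None equal 1, so x has full order 24; f is primitive.

Yes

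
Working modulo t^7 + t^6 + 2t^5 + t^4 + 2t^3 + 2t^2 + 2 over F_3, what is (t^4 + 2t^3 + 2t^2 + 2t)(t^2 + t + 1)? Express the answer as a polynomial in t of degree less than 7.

t^6 + 2t^4 + t^2 + 2t

Multiply in F_3[t]: (t^4 + 2t^3 + 2t^2 + 2t)·(t^2 + t + 1) = t^6 + 2t^4 + t^2 + 2t.
Reduced: t^6 + 2t^4 + t^2 + 2t.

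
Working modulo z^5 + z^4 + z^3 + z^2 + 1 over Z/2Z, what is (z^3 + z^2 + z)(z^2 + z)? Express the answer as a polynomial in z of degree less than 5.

Multiply in Z/2Z[z]: (z^3 + z^2 + z)·(z^2 + z) = z^5 + z^2.
Reduce using z^5 ≡ z^4 + z^3 + z^2 + 1 (mod z^5 + z^4 + z^3 + z^2 + 1).
Reduced: z^4 + z^3 + 1.

z^4 + z^3 + 1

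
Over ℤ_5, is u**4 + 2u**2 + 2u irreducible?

No

Write h(u) = u**4 + 2u**2 + 2u.
Check for roots in ℤ_5: h(0) = 0 → root; h(1) = 0 → root; h(2) = 3; h(3) = 0 → root; h(4) = 1.
h(0) = 0, so (u) divides h(u); h is reducible.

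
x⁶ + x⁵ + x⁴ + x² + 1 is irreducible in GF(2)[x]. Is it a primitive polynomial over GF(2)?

No

Write f(x) = x⁶ + x⁵ + x⁴ + x² + 1.
|GF(2^6)^×| = 2^6 − 1 = 63. Prime factorization: 63 = 3^2·7.
f is primitive ⇔ x has order 63 in GF(2)[x]/(f), i.e. x^(63/q) ≠ 1 for each prime q | 63.
x^(21) mod f = 1
x^(9) mod f = x³ + 1.
Since x^(21) = 1, the order of x divides 21 < 63; not primitive.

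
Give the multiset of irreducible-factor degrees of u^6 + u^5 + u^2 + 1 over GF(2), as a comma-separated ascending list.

1, 2, 3

Write f(u) = u^6 + u^5 + u^2 + 1.
Roots in GF(2): f(0) = 1; f(1) = 0 → root.
Linear factors from roots: (u + 1).
Complete factorization: f(u) = (u + 1)·(u^2 + u + 1)·(u^3 + u^2 + 1).
Factor degrees with multiplicity: 1 + 2 + 3 = 6.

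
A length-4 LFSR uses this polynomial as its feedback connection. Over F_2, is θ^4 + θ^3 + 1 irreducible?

Yes

Write m(θ) = θ^4 + θ^3 + 1.
Check for roots in F_2: m(0) = 1; m(1) = 1.
No roots, so no linear factors.
Monic irreducibles of degree 2 over GF(2): θ^2 + θ + 1.
None of them divide m (all give nonzero remainder).
No irreducible factor of degree ≤ 2 exists, so m is irreducible over GF(2).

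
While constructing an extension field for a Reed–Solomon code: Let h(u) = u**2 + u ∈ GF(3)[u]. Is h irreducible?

No

Check for roots in GF(3): h(0) = 0 → root; h(1) = 2; h(2) = 0 → root.
h(0) = 0, so (u) divides h(u); h is reducible.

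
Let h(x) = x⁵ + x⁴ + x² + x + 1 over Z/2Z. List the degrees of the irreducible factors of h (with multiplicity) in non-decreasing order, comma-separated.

5

Roots in Z/2Z: h(0) = 1; h(1) = 1.
Complete factorization: h(x) = (x⁵ + x⁴ + x² + x + 1).
Factor degrees with multiplicity: 5 = 5.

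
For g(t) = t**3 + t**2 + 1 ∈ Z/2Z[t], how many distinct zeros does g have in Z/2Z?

Evaluate at each of the 2 elements of Z/2Z:
g(0) = 1; g(1) = 1.
No element is a root.

0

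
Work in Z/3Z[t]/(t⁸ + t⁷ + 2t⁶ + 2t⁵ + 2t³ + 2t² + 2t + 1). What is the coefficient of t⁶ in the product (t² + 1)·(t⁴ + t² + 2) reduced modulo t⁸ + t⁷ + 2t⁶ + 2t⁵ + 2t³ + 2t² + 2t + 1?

Multiply in Z/3Z[t]: (t² + 1)·(t⁴ + t² + 2) = t⁶ + 2t⁴ + 2.
Reduced: t⁶ + 2t⁴ + 2.

1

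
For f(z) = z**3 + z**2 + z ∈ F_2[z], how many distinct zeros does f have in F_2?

Evaluate at each of the 2 elements of F_2:
f(0) = 0 → root; f(1) = 1.
Roots: {0}.

1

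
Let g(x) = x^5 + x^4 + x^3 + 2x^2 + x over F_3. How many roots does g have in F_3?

3

Evaluate at each of the 3 elements of F_3:
g(0) = 0 → root; g(1) = 0 → root; g(2) = 0 → root.
Roots: {0, 1, 2}.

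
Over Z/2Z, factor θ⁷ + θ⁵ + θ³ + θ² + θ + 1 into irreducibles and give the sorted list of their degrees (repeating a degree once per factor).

1, 1, 2, 3

Write h(θ) = θ⁷ + θ⁵ + θ³ + θ² + θ + 1.
Roots in Z/2Z: h(0) = 1; h(1) = 0 → root.
Linear factors from roots: (θ + 1).
Complete factorization: h(θ) = (θ + 1)^2·(θ² + θ + 1)·(θ³ + θ² + 1).
Factor degrees with multiplicity: 1 + 1 + 2 + 3 = 7.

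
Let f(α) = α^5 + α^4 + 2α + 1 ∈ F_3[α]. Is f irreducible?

Yes

Check for roots in F_3: f(0) = 1; f(1) = 2; f(2) = 2.
No roots, so no linear factors.
Monic irreducibles of degree 2 over GF(3): α^2 + 1, α^2 + α + 2, α^2 + 2α + 2.
None of them divide f (all give nonzero remainder).
No irreducible factor of degree ≤ 2 exists, so f is irreducible over GF(3).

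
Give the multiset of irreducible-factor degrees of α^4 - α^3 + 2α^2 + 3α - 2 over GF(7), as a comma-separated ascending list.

Write f(α) = α^4 - α^3 + 2α^2 + 3α - 2.
Complete factorization: f(α) = (α^4 - α^3 + 2α^2 + 3α - 2).
Factor degrees with multiplicity: 4 = 4.

4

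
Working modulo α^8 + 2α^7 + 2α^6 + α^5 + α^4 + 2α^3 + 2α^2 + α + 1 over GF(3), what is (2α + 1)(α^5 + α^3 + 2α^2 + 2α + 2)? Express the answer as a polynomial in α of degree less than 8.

2α^6 + α^5 + 2α^4 + 2α^3 + 2

Multiply in GF(3)[α]: (2α + 1)·(α^5 + α^3 + 2α^2 + 2α + 2) = 2α^6 + α^5 + 2α^4 + 2α^3 + 2.
Reduced: 2α^6 + α^5 + 2α^4 + 2α^3 + 2.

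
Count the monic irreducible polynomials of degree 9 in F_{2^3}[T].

14913024

Gauss's count: N_{8}(9) = (1/9) Σ_{d|9} μ(9/d)·8^d.
Divisors of 9: 1, 3, 9; μ(9/d) for each: 0, -1, 1.
Σ = − 8^3 + 8^9 = 134217216.
N = 134217216/9 = 14913024.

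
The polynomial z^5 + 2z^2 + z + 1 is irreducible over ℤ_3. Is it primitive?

Write f(z) = z^5 + 2z^2 + z + 1.
|GF(3^5)^×| = 3^5 − 1 = 242. Prime factorization: 242 = 2·11^2.
f is primitive ⇔ z has order 242 in GF(3)[z]/(f), i.e. z^(242/q) ≠ 1 for each prime q | 242.
z^(121) mod f = 2.
z^(22) mod f = z^4 + z^3 + 2z^2 + z.
None equal 1, so z has full order 242; f is primitive.

Yes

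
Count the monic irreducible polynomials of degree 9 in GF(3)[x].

2184

By the necklace-counting formula, N_3(9) = (1/9) Σ_{d|9} μ(9/d)·3^d.
Divisors of 9: 1, 3, 9; μ(9/d) for each: 0, -1, 1.
Σ = − 3^3 + 3^9 = 19656.
N = 19656/9 = 2184.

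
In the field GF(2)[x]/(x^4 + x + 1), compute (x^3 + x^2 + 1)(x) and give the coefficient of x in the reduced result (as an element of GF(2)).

0

Multiply in GF(2)[x]: (x^3 + x^2 + 1)·(x) = x^4 + x^3 + x.
Reduce using x^4 ≡ x + 1 (mod x^4 + x + 1).
Reduced: x^3 + 1.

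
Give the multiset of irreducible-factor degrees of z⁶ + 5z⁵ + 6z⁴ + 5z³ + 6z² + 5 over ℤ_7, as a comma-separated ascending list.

Write f(z) = z⁶ + 5z⁵ + 6z⁴ + 5z³ + 6z² + 5.
Linear factors from roots: (z + 6).
Complete factorization: f(z) = (z + 6)·(z² + 2z + 3)·(z³ + 4z² + z + 3).
Factor degrees with multiplicity: 1 + 2 + 3 = 6.

1, 2, 3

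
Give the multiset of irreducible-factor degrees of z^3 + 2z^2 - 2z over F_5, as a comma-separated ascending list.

1, 2

Write f(z) = z^3 + 2z^2 - 2z.
Roots in F_5: f(0) = 0 → root; f(1) = 1; f(2) = 2; f(3) = 4; f(4) = 3.
Linear factors from roots: (z).
Complete factorization: f(z) = (z)·(z^2 + 2z - 2).
Factor degrees with multiplicity: 1 + 2 = 3.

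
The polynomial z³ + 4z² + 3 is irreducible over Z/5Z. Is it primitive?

Write f(z) = z³ + 4z² + 3.
|GF(5^3)^×| = 5^3 − 1 = 124. Prime factorization: 124 = 2^2·31.
f is primitive ⇔ z has order 124 in GF(5)[z]/(f), i.e. z^(124/q) ≠ 1 for each prime q | 124.
z^(62) mod f = 4.
z^(4) mod f = z² + 2z + 2.
None equal 1, so z has full order 124; f is primitive.

Yes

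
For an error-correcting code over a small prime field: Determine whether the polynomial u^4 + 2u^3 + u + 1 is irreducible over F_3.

Write f(u) = u^4 + 2u^3 + u + 1.
Check for roots in F_3: f(0) = 1; f(1) = 2; f(2) = 2.
No roots, so no linear factors.
Monic irreducibles of degree 2 over GF(3): u^2 + 1, u^2 + u + 2, u^2 + 2u + 2.
None of them divide f (all give nonzero remainder).
No irreducible factor of degree ≤ 2 exists, so f is irreducible over GF(3).

Yes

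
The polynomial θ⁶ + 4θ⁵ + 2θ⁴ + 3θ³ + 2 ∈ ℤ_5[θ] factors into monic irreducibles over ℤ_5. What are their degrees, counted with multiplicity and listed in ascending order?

1, 2, 3

Write h(θ) = θ⁶ + 4θ⁵ + 2θ⁴ + 3θ³ + 2.
Roots in ℤ_5: h(0) = 2; h(1) = 2; h(2) = 0 → root; h(3) = 1; h(4) = 3.
Linear factors from roots: (θ + 3).
Complete factorization: h(θ) = (θ + 3)·(θ² + 3θ + 4)·(θ³ + 3θ² + θ + 1).
Factor degrees with multiplicity: 1 + 2 + 3 = 6.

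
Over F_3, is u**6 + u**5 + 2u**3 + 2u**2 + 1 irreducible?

Write P(u) = u**6 + u**5 + 2u**3 + 2u**2 + 1.
Check for roots in F_3: P(0) = 1; P(1) = 1; P(2) = 1.
No roots, so no linear factors.
Monic irreducibles of degree 2 over GF(3): u**2 + 1, u**2 + u + 2, u**2 + 2u + 2.
None of them divide P (all give nonzero remainder).
Degree-3 irreducible divisors: test the 8 monic irreducibles of degree 3 over GF(3).
None of them divide P (all give nonzero remainder).
No irreducible factor of degree ≤ 3 exists, so P is irreducible over GF(3).

Yes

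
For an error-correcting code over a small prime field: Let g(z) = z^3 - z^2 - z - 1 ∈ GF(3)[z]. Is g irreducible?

Check for roots in GF(3): g(0) = 2; g(1) = 1; g(2) = 1.
No roots. A degree-3 polynomial over a field with no linear factor is irreducible.

Yes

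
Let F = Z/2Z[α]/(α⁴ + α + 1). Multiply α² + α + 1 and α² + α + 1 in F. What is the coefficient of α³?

Multiply in Z/2Z[α]: (α² + α + 1)·(α² + α + 1) = α⁴ + α² + 1.
Reduce using α⁴ ≡ α + 1 (mod α⁴ + α + 1).
Reduced: α² + α.

0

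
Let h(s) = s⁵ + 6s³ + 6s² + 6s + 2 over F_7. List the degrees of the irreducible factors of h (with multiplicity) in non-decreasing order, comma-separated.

Linear factors from roots: (s + 6).
Complete factorization: h(s) = (s + 6)·(s² + 3s + 1)·(s² + 5s + 5).
Factor degrees with multiplicity: 1 + 2 + 2 = 5.

1, 2, 2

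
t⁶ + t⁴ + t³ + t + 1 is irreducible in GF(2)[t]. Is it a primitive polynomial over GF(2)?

Write f(t) = t⁶ + t⁴ + t³ + t + 1.
|GF(2^6)^×| = 2^6 − 1 = 63. Prime factorization: 63 = 3^2·7.
f is primitive ⇔ t has order 63 in GF(2)[t]/(f), i.e. t^(63/q) ≠ 1 for each prime q | 63.
t^(21) mod f = t³ + t² + t.
t^(9) mod f = t⁵ + t⁴ + t² + 1.
None equal 1, so t has full order 63; f is primitive.

Yes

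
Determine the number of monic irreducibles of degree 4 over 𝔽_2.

3

x^(2^4) − x is the product of all monic irreducibles of degree dividing 4; Möbius inversion gives N = (1/4) Σ μ(4/d)·2^d.
Divisors of 4: 1, 2, 4; μ(4/d) for each: 0, -1, 1.
Σ = − 2^2 + 2^4 = 12.
N = 12/4 = 3.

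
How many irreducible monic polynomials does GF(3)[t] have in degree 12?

44220

Gauss's count: N_{3}(12) = (1/12) Σ_{d|12} μ(12/d)·3^d.
Divisors of 12: 1, 2, 3, 4, 6, 12; μ(12/d) for each: 0, 1, 0, -1, -1, 1.
Σ = 3^2 − 3^4 − 3^6 + 3^12 = 530640.
N = 530640/12 = 44220.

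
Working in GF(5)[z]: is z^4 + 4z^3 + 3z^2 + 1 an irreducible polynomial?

Yes

Write m(z) = z^4 + 4z^3 + 3z^2 + 1.
Check for roots in GF(5): m(0) = 1; m(1) = 4; m(2) = 1; m(3) = 2; m(4) = 1.
No roots, so no linear factors.
Degree-2 irreducible divisors: test the 10 monic irreducibles of degree 2 over GF(5).
None of them divide m (all give nonzero remainder).
No irreducible factor of degree ≤ 2 exists, so m is irreducible over GF(5).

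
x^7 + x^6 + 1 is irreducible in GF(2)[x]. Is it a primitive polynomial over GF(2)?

Yes

Write f(x) = x^7 + x^6 + 1.
|GF(2^7)^×| = 2^7 − 1 = 127. Prime factorization: 127 = 127.
f is primitive ⇔ x has order 127 in GF(2)[x]/(f), i.e. x^(127/q) ≠ 1 for each prime q | 127.
x^(1) mod f = x.
None equal 1, so x has full order 127; f is primitive.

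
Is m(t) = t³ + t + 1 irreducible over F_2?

Yes

Check for roots in F_2: m(0) = 1; m(1) = 1.
No roots. A degree-3 polynomial over a field with no linear factor is irreducible.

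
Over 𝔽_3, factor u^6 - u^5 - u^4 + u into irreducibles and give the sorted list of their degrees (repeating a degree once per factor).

1, 1, 1, 1, 2

Write h(u) = u^6 - u^5 - u^4 + u.
Roots in 𝔽_3: h(0) = 0 → root; h(1) = 0 → root; h(2) = 0 → root.
Linear factors from roots: (u), (u - 1), (u + 1).
Complete factorization: h(u) = (u)·(u - 1)·(u + 1)^2·(u^2 + u - 1).
Factor degrees with multiplicity: 1 + 1 + 1 + 1 + 2 = 6.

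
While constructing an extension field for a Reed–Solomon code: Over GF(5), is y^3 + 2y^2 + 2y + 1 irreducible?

Write f(y) = y^3 + 2y^2 + 2y + 1.
Check for roots in GF(5): f(0) = 1; f(1) = 1; f(2) = 1; f(3) = 2; f(4) = 0 → root.
f(4) = 0, so (y − 4) divides f(y); f is reducible.

No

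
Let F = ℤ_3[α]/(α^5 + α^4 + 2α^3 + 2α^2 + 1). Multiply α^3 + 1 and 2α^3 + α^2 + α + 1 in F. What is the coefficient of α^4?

Multiply in ℤ_3[α]: (α^3 + 1)·(2α^3 + α^2 + α + 1) = 2α^6 + α^5 + α^4 + α^2 + α + 1.
Reduce using α^5 ≡ 2α^4 + α^3 + α^2 + 2 (mod α^5 + α^4 + 2α^3 + 2α^2 + 1).
Reduced: α^4 + α^3 + 2α + 2.

1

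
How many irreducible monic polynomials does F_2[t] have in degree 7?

Gauss's count: N_{2}(7) = (1/7) Σ_{d|7} μ(7/d)·2^d.
Divisors of 7: 1, 7; μ(7/d) for each: -1, 1.
Σ = − 2^1 + 2^7 = 126.
N = 126/7 = 18.

18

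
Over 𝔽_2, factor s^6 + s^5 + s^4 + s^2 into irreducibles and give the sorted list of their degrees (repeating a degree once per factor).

1, 1, 1, 3

Write h(s) = s^6 + s^5 + s^4 + s^2.
Roots in 𝔽_2: h(0) = 0 → root; h(1) = 0 → root.
Linear factors from roots: (s), (s + 1).
Complete factorization: h(s) = (s + 1)·(s)^2·(s^3 + s + 1).
Factor degrees with multiplicity: 1 + 1 + 1 + 3 = 6.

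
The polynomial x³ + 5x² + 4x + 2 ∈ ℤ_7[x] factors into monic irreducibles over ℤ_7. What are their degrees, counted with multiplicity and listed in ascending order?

3

Write h(x) = x³ + 5x² + 4x + 2.
Complete factorization: h(x) = (x³ + 5x² + 4x + 2).
Factor degrees with multiplicity: 3 = 3.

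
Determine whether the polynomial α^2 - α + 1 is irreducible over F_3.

No

Write m(α) = α^2 - α + 1.
Check for roots in F_3: m(0) = 1; m(1) = 1; m(2) = 0 → root.
m(2) = 0, so (α − 2) divides m(α); m is reducible.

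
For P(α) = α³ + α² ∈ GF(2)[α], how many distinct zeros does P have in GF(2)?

2

Evaluate at each of the 2 elements of GF(2):
P(0) = 0 → root; P(1) = 0 → root.
Roots: {0, 1}.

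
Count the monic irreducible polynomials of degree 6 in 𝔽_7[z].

By the necklace-counting formula, N_7(6) = (1/6) Σ_{d|6} μ(6/d)·7^d.
Divisors of 6: 1, 2, 3, 6; μ(6/d) for each: 1, -1, -1, 1.
Σ = 7^1 − 7^2 − 7^3 + 7^6 = 117264.
N = 117264/6 = 19544.

19544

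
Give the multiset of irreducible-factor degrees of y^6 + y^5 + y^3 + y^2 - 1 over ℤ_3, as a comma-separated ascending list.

1, 2, 3

Write h(y) = y^6 + y^5 + y^3 + y^2 - 1.
Roots in ℤ_3: h(0) = 2; h(1) = 0 → root; h(2) = 2.
Linear factors from roots: (y - 1).
Complete factorization: h(y) = (y - 1)·(y^2 + 1)·(y^3 - y^2 + y + 1).
Factor degrees with multiplicity: 1 + 2 + 3 = 6.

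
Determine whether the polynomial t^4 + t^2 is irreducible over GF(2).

Write h(t) = t^4 + t^2.
Check for roots in GF(2): h(0) = 0 → root; h(1) = 0 → root.
h(0) = 0, so (t) divides h(t); h is reducible.

No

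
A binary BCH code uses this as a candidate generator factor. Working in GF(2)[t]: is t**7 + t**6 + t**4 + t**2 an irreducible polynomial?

Write P(t) = t**7 + t**6 + t**4 + t**2.
Check for roots in GF(2): P(0) = 0 → root; P(1) = 0 → root.
P(0) = 0, so (t) divides P(t); P is reducible.

No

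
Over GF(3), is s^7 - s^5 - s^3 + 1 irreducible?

No

Write m(s) = s^7 - s^5 - s^3 + 1.
Check for roots in GF(3): m(0) = 1; m(1) = 0 → root; m(2) = 2.
m(1) = 0, so (s − 1) divides m(s); m is reducible.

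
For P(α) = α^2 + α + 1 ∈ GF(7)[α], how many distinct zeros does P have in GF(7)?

Evaluate at each of the 7 elements of GF(7):
P(0) = 1; P(1) = 3; P(2) = 0 → root; P(3) = 6; P(4) = 0 → root; P(5) = 3; P(6) = 1.
Roots: {2, 4}.

2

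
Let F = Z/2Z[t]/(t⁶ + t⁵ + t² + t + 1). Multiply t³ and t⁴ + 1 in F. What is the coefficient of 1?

1

Multiply in Z/2Z[t]: (t³)·(t⁴ + 1) = t⁷ + t³.
Reduce using t⁶ ≡ t⁵ + t² + t + 1 (mod t⁶ + t⁵ + t² + t + 1).
Reduced: t⁵ + 1.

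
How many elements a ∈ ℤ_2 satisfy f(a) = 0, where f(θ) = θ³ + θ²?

Evaluate at each of the 2 elements of ℤ_2:
f(0) = 0 → root; f(1) = 0 → root.
Roots: {0, 1}.

2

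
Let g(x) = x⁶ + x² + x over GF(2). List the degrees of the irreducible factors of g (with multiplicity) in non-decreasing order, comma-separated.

Roots in GF(2): g(0) = 0 → root; g(1) = 1.
Linear factors from roots: (x).
Complete factorization: g(x) = (x)·(x² + x + 1)·(x³ + x² + 1).
Factor degrees with multiplicity: 1 + 2 + 3 = 6.

1, 2, 3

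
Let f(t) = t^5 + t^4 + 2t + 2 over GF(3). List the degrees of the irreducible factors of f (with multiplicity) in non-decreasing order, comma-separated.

1, 1, 1, 2

Roots in GF(3): f(0) = 2; f(1) = 0 → root; f(2) = 0 → root.
Linear factors from roots: (t + 2), (t + 1).
Complete factorization: f(t) = (t + 2)·(t + 1)^2·(t^2 + 1).
Factor degrees with multiplicity: 1 + 1 + 1 + 2 = 5.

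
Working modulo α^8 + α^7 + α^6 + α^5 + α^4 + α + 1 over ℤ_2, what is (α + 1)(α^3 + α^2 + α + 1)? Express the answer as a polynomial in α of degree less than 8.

Multiply in ℤ_2[α]: (α + 1)·(α^3 + α^2 + α + 1) = α^4 + 1.
Reduced: α^4 + 1.

α^4 + 1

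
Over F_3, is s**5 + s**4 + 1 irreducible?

No

Write f(s) = s**5 + s**4 + 1.
Check for roots in F_3: f(0) = 1; f(1) = 0 → root; f(2) = 1.
f(1) = 0, so (s − 1) divides f(s); f is reducible.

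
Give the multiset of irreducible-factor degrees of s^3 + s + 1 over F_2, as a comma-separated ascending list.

Write f(s) = s^3 + s + 1.
Roots in F_2: f(0) = 1; f(1) = 1.
Complete factorization: f(s) = (s^3 + s + 1).
Factor degrees with multiplicity: 3 = 3.

3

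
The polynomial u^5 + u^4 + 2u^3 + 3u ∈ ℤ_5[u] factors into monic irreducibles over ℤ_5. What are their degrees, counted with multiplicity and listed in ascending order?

1, 1, 1, 1, 1

Write h(u) = u^5 + u^4 + 2u^3 + 3u.
Roots in ℤ_5: h(0) = 0 → root; h(1) = 2; h(2) = 0 → root; h(3) = 2; h(4) = 0 → root.
Linear factors from roots: (u), (u + 3), (u + 1).
Complete factorization: h(u) = (u)·(u + 3)·(u + 1)^3.
Factor degrees with multiplicity: 1 + 1 + 1 + 1 + 1 = 5.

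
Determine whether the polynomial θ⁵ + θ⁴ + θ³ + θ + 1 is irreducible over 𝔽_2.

Write h(θ) = θ⁵ + θ⁴ + θ³ + θ + 1.
Check for roots in 𝔽_2: h(0) = 1; h(1) = 1.
No roots, so no linear factors.
Monic irreducibles of degree 2 over GF(2): θ² + θ + 1.
None of them divide h (all give nonzero remainder).
No irreducible factor of degree ≤ 2 exists, so h is irreducible over GF(2).

Yes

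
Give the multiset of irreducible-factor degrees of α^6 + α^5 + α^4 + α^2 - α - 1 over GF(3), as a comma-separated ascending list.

6

Write f(α) = α^6 + α^5 + α^4 + α^2 - α - 1.
Roots in GF(3): f(0) = 2; f(1) = 2; f(2) = 2.
Complete factorization: f(α) = (α^6 + α^5 + α^4 + α^2 - α - 1).
Factor degrees with multiplicity: 6 = 6.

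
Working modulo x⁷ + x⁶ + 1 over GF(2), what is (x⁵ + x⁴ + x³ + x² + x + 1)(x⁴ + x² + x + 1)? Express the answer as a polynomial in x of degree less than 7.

Multiply in GF(2)[x]: (x⁵ + x⁴ + x³ + x² + x + 1)·(x⁴ + x² + x + 1) = x⁹ + x⁸ + x⁶ + x³ + x² + 1.
Reduce using x⁷ ≡ x⁶ + 1 (mod x⁷ + x⁶ + 1).
Reduced: x⁶ + x³ + 1.

x^6 + x^3 + 1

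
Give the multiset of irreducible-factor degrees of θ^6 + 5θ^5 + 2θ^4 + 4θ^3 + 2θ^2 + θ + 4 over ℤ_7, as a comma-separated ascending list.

Write f(θ) = θ^6 + 5θ^5 + 2θ^4 + 4θ^3 + 2θ^2 + θ + 4.
Linear factors from roots: (θ + 3).
Complete factorization: f(θ) = (θ + 3)^2·(θ^2 + 3θ + 5)·(θ^2 + 3θ + 6).
Factor degrees with multiplicity: 1 + 1 + 2 + 2 = 6.

1, 1, 2, 2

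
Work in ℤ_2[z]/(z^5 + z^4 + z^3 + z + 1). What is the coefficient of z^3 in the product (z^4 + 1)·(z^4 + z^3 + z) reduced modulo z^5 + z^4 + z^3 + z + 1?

Multiply in ℤ_2[z]: (z^4 + 1)·(z^4 + z^3 + z) = z^8 + z^7 + z^5 + z^4 + z^3 + z.
Reduce using z^5 ≡ z^4 + z^3 + z + 1 (mod z^5 + z^4 + z^3 + z + 1).
Reduced: z^4 + z^2.

0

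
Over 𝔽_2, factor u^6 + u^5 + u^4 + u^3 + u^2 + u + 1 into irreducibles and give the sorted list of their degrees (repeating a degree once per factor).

3, 3

Write h(u) = u^6 + u^5 + u^4 + u^3 + u^2 + u + 1.
Roots in 𝔽_2: h(0) = 1; h(1) = 1.
Complete factorization: h(u) = (u^3 + u + 1)·(u^3 + u^2 + 1).
Factor degrees with multiplicity: 3 + 3 = 6.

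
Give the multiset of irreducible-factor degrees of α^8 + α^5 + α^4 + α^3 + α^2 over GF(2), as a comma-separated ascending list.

1, 1, 2, 4

Write g(α) = α^8 + α^5 + α^4 + α^3 + α^2.
Roots in GF(2): g(0) = 0 → root; g(1) = 1.
Linear factors from roots: (α).
Complete factorization: g(α) = (α)^2·(α^2 + α + 1)·(α^4 + α^3 + 1).
Factor degrees with multiplicity: 1 + 1 + 2 + 4 = 8.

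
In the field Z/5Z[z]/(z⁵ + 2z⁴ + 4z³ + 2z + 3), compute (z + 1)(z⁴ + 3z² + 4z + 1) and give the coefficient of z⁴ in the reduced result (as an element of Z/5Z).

4

Multiply in Z/5Z[z]: (z + 1)·(z⁴ + 3z² + 4z + 1) = z⁵ + z⁴ + 3z³ + 2z² + 1.
Reduce using z⁵ ≡ 3z⁴ + z³ + 3z + 2 (mod z⁵ + 2z⁴ + 4z³ + 2z + 3).
Reduced: 4z⁴ + 4z³ + 2z² + 3z + 3.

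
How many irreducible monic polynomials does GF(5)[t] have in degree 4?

x^(5^4) − x is the product of all monic irreducibles of degree dividing 4; Möbius inversion gives N = (1/4) Σ μ(4/d)·5^d.
Divisors of 4: 1, 2, 4; μ(4/d) for each: 0, -1, 1.
Σ = − 5^2 + 5^4 = 600.
N = 600/4 = 150.

150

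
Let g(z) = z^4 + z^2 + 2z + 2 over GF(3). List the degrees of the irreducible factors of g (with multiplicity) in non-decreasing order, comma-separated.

Roots in GF(3): g(0) = 2; g(1) = 0 → root; g(2) = 2.
Linear factors from roots: (z + 2).
Complete factorization: g(z) = (z + 2)·(z^3 + z^2 + 2z + 1).
Factor degrees with multiplicity: 1 + 3 = 4.

1, 3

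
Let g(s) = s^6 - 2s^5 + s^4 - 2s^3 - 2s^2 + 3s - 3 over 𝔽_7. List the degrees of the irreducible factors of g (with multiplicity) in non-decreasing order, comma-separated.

Complete factorization: g(s) = (s^2 - 2s - 2)·(s^4 + 3s^2 - 3s - 2).
Factor degrees with multiplicity: 2 + 4 = 6.

2, 4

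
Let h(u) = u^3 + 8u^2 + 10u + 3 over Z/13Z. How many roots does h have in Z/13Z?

1

Evaluate at each of the 13 elements of Z/13Z:
h(0) = 3; h(1) = 9; h(2) = 11; h(3) = 2; h(4) = 1; h(5) = 1; h(6) = 8; h(7) = 2; h(8) = 2; h(9) = 1; h(10) = 5; h(11) = 7; h(12) = 0 → root.
Roots: {12}.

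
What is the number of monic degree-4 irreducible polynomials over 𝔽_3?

18

By the necklace-counting formula, N_3(4) = (1/4) Σ_{d|4} μ(4/d)·3^d.
Divisors of 4: 1, 2, 4; μ(4/d) for each: 0, -1, 1.
Σ = − 3^2 + 3^4 = 72.
N = 72/4 = 18.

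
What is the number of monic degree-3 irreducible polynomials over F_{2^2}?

20

Gauss's count: N_{4}(3) = (1/3) Σ_{d|3} μ(3/d)·4^d.
Divisors of 3: 1, 3; μ(3/d) for each: -1, 1.
Σ = − 4^1 + 4^3 = 60.
N = 60/3 = 20.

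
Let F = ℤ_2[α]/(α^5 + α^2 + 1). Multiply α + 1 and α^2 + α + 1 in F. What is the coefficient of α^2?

Multiply in ℤ_2[α]: (α + 1)·(α^2 + α + 1) = α^3 + 1.
Reduced: α^3 + 1.

0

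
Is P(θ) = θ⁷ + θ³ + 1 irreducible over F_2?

Check for roots in F_2: P(0) = 1; P(1) = 1.
No roots, so no linear factors.
Monic irreducibles of degree 2 over GF(2): θ² + θ + 1.
None of them divide P (all give nonzero remainder).
Monic irreducibles of degree 3 over GF(2): θ³ + θ + 1, θ³ + θ² + 1.
None of them divide P (all give nonzero remainder).
No irreducible factor of degree ≤ 3 exists, so P is irreducible over GF(2).

Yes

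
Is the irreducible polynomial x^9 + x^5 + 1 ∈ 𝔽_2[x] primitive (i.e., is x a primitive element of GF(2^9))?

Write f(x) = x^9 + x^5 + 1.
|GF(2^9)^×| = 2^9 − 1 = 511. Prime factorization: 511 = 7·73.
f is primitive ⇔ x has order 511 in GF(2)[x]/(f), i.e. x^(511/q) ≠ 1 for each prime q | 511.
x^(73) mod f = x^8 + x^7 + x^4 + x + 1.
x^(7) mod f = x^7.
None equal 1, so x has full order 511; f is primitive.

Yes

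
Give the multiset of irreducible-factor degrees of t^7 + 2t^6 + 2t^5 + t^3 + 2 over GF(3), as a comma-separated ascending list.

Write f(t) = t^7 + 2t^6 + 2t^5 + t^3 + 2.
Roots in GF(3): f(0) = 2; f(1) = 2; f(2) = 0 → root.
Linear factors from roots: (t + 1).
Complete factorization: f(t) = (t + 1)·(t^2 + t + 2)·(t^2 + 1)^2.
Factor degrees with multiplicity: 1 + 2 + 2 + 2 = 7.

1, 2, 2, 2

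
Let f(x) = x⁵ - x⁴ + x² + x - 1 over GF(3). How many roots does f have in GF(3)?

Evaluate at each of the 3 elements of GF(3):
f(0) = 2; f(1) = 1; f(2) = 0 → root.
Roots: {2}.

1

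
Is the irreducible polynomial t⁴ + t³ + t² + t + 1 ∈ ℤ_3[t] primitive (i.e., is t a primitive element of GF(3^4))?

Write f(t) = t⁴ + t³ + t² + t + 1.
|GF(3^4)^×| = 3^4 − 1 = 80. Prime factorization: 80 = 2^4·5.
f is primitive ⇔ t has order 80 in GF(3)[t]/(f), i.e. t^(80/q) ≠ 1 for each prime q | 80.
t^(40) mod f = 1
t^(16) mod f = t.
Since t^(40) = 1, the order of t divides 40 < 80; not primitive.

No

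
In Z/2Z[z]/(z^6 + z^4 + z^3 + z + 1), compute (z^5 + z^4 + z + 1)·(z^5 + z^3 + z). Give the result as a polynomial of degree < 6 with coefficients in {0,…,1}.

Multiply in Z/2Z[z]: (z^5 + z^4 + z + 1)·(z^5 + z^3 + z) = z^10 + z^9 + z^8 + z^7 + z^4 + z^3 + z^2 + z.
Reduce using z^6 ≡ z^4 + z^3 + z + 1 (mod z^6 + z^4 + z^3 + z + 1).
Reduced: z^4 + z^3 + z + 1.

z^4 + z^3 + z + 1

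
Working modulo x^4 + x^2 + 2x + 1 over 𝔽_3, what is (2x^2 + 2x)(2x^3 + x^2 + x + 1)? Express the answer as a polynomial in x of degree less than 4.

Multiply in 𝔽_3[x]: (2x^2 + 2x)·(2x^3 + x^2 + x + 1) = x^5 + x^3 + x^2 + 2x.
Reduce using x^4 ≡ 2x^2 + x + 2 (mod x^4 + x^2 + 2x + 1).
Reduced: 2x^2 + x.

2x^2 + x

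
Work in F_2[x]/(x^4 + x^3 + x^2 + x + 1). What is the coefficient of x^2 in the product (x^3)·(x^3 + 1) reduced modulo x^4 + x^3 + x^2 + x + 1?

Multiply in F_2[x]: (x^3)·(x^3 + 1) = x^6 + x^3.
Reduce using x^4 ≡ x^3 + x^2 + x + 1 (mod x^4 + x^3 + x^2 + x + 1).
Reduced: x^3 + x.

0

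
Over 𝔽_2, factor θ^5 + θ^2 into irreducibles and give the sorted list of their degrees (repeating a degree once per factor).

1, 1, 1, 2

Write h(θ) = θ^5 + θ^2.
Roots in 𝔽_2: h(0) = 0 → root; h(1) = 0 → root.
Linear factors from roots: (θ), (θ + 1).
Complete factorization: h(θ) = (θ + 1)·(θ)^2·(θ^2 + θ + 1).
Factor degrees with multiplicity: 1 + 1 + 1 + 2 = 5.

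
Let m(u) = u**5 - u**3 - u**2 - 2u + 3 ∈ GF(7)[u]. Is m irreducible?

No

Check for roots in GF(7): m(0) = 3; m(1) = 0 → root; m(2) = 5; m(3) = 1; m(4) = 1; m(5) = 0 → root; m(6) = 4.
m(1) = 0, so (u − 1) divides m(u); m is reducible.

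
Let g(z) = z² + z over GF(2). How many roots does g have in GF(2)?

Evaluate at each of the 2 elements of GF(2):
g(0) = 0 → root; g(1) = 0 → root.
Roots: {0, 1}.

2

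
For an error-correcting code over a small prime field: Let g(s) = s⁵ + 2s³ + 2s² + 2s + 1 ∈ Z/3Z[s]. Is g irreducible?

Check for roots in Z/3Z: g(0) = 1; g(1) = 2; g(2) = 1.
No roots, so no linear factors.
Monic irreducibles of degree 2 over GF(3): s² + 1, s² + s + 2, s² + 2s + 2.
None of them divide g (all give nonzero remainder).
No irreducible factor of degree ≤ 2 exists, so g is irreducible over GF(3).

Yes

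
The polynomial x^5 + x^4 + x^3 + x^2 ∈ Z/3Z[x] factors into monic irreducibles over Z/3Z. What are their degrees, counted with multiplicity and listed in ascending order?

Write g(x) = x^5 + x^4 + x^3 + x^2.
Roots in Z/3Z: g(0) = 0 → root; g(1) = 1; g(2) = 0 → root.
Linear factors from roots: (x), (x + 1).
Complete factorization: g(x) = (x + 1)·(x)^2·(x^2 + 1).
Factor degrees with multiplicity: 1 + 1 + 1 + 2 = 5.

1, 1, 1, 2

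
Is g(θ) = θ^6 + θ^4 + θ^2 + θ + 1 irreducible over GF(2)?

Yes

Check for roots in GF(2): g(0) = 1; g(1) = 1.
No roots, so no linear factors.
Monic irreducibles of degree 2 over GF(2): θ^2 + θ + 1.
None of them divide g (all give nonzero remainder).
Monic irreducibles of degree 3 over GF(2): θ^3 + θ + 1, θ^3 + θ^2 + 1.
None of them divide g (all give nonzero remainder).
No irreducible factor of degree ≤ 3 exists, so g is irreducible over GF(2).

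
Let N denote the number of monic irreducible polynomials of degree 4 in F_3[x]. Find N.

18

By the necklace-counting formula, N_3(4) = (1/4) Σ_{d|4} μ(4/d)·3^d.
Divisors of 4: 1, 2, 4; μ(4/d) for each: 0, -1, 1.
Σ = − 3^2 + 3^4 = 72.
N = 72/4 = 18.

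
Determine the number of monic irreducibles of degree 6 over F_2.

x^(2^6) − x is the product of all monic irreducibles of degree dividing 6; Möbius inversion gives N = (1/6) Σ μ(6/d)·2^d.
Divisors of 6: 1, 2, 3, 6; μ(6/d) for each: 1, -1, -1, 1.
Σ = 2^1 − 2^2 − 2^3 + 2^6 = 54.
N = 54/6 = 9.

9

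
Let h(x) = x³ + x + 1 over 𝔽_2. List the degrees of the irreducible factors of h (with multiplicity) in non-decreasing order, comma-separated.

3

Roots in 𝔽_2: h(0) = 1; h(1) = 1.
Complete factorization: h(x) = (x³ + x + 1).
Factor degrees with multiplicity: 3 = 3.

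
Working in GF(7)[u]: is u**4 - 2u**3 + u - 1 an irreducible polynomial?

Write P(u) = u**4 - 2u**3 + u - 1.
Check for roots in GF(7): P(0) = 6; P(1) = 6; P(2) = 1; P(3) = 1; P(4) = 5; P(5) = 1; P(6) = 1.
No roots, so no linear factors.
Degree-2 irreducible divisors: test the 21 monic irreducibles of degree 2 over GF(7).
None of them divide P (all give nonzero remainder).
No irreducible factor of degree ≤ 2 exists, so P is irreducible over GF(7).

Yes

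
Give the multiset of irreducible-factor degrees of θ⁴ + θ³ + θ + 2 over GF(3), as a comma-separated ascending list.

Write g(θ) = θ⁴ + θ³ + θ + 2.
Roots in GF(3): g(0) = 2; g(1) = 2; g(2) = 1.
Complete factorization: g(θ) = (θ² + 1)·(θ² + θ + 2).
Factor degrees with multiplicity: 2 + 2 = 4.

2, 2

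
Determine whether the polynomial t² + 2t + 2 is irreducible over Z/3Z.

Yes

Write g(t) = t² + 2t + 2.
Check for roots in Z/3Z: g(0) = 2; g(1) = 2; g(2) = 1.
No roots. A degree-2 polynomial over a field with no linear factor is irreducible.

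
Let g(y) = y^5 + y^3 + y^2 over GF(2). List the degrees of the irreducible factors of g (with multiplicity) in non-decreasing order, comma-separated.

1, 1, 3

Roots in GF(2): g(0) = 0 → root; g(1) = 1.
Linear factors from roots: (y).
Complete factorization: g(y) = (y)^2·(y^3 + y + 1).
Factor degrees with multiplicity: 1 + 1 + 3 = 5.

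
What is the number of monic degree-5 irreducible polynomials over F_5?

Gauss's count: N_{5}(5) = (1/5) Σ_{d|5} μ(5/d)·5^d.
Divisors of 5: 1, 5; μ(5/d) for each: -1, 1.
Σ = − 5^1 + 5^5 = 3120.
N = 3120/5 = 624.

624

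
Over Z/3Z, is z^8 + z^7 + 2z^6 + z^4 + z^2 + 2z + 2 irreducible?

Yes

Write g(z) = z^8 + z^7 + 2z^6 + z^4 + z^2 + 2z + 2.
Check for roots in Z/3Z: g(0) = 2; g(1) = 1; g(2) = 1.
No roots, so no linear factors.
Monic irreducibles of degree 2 over GF(3): z^2 + 1, z^2 + z + 2, z^2 + 2z + 2.
None of them divide g (all give nonzero remainder).
Degree-3 irreducible divisors: test the 8 monic irreducibles of degree 3 over GF(3).
None of them divide g (all give nonzero remainder).
Degree-4 irreducible divisors: test the 18 monic irreducibles of degree 4 over GF(3).
None of them divide g (all give nonzero remainder).
No irreducible factor of degree ≤ 4 exists, so g is irreducible over GF(3).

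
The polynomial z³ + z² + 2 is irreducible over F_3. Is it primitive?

No

Write f(z) = z³ + z² + 2.
|GF(3^3)^×| = 3^3 − 1 = 26. Prime factorization: 26 = 2·13.
f is primitive ⇔ z has order 26 in GF(3)[z]/(f), i.e. z^(26/q) ≠ 1 for each prime q | 26.
z^(13) mod f = 1
z^(2) mod f = z².
Since z^(13) = 1, the order of z divides 13 < 26; not primitive.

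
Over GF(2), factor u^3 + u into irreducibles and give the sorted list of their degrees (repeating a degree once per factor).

1, 1, 1

Write f(u) = u^3 + u.
Roots in GF(2): f(0) = 0 → root; f(1) = 0 → root.
Linear factors from roots: (u), (u + 1).
Complete factorization: f(u) = (u)·(u + 1)^2.
Factor degrees with multiplicity: 1 + 1 + 1 = 3.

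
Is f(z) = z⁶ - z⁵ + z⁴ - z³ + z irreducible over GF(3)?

No

Check for roots in GF(3): f(0) = 0 → root; f(1) = 1; f(2) = 0 → root.
f(0) = 0, so (z) divides f(z); f is reducible.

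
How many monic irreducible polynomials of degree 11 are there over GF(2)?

186

x^(2^11) − x is the product of all monic irreducibles of degree dividing 11; Möbius inversion gives N = (1/11) Σ μ(11/d)·2^d.
Divisors of 11: 1, 11; μ(11/d) for each: -1, 1.
Σ = − 2^1 + 2^11 = 2046.
N = 2046/11 = 186.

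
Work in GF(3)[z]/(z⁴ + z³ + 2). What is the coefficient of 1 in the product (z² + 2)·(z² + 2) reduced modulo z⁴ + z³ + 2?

Multiply in GF(3)[z]: (z² + 2)·(z² + 2) = z⁴ + z² + 1.
Reduce using z⁴ ≡ 2z³ + 1 (mod z⁴ + z³ + 2).
Reduced: 2z³ + z² + 2.

2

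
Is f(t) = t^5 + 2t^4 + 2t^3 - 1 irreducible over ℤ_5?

Yes

Check for roots in ℤ_5: f(0) = 4; f(1) = 4; f(2) = 4; f(3) = 3; f(4) = 3.
No roots, so no linear factors.
Degree-2 irreducible divisors: test the 10 monic irreducibles of degree 2 over GF(5).
None of them divide f (all give nonzero remainder).
No irreducible factor of degree ≤ 2 exists, so f is irreducible over GF(5).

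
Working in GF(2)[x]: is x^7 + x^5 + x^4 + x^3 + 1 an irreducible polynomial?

Write h(x) = x^7 + x^5 + x^4 + x^3 + 1.
Check for roots in GF(2): h(0) = 1; h(1) = 1.
No roots, so no linear factors.
Monic irreducibles of degree 2 over GF(2): x^2 + x + 1.
None of them divide h (all give nonzero remainder).
Monic irreducibles of degree 3 over GF(2): x^3 + x + 1, x^3 + x^2 + 1.
None of them divide h (all give nonzero remainder).
No irreducible factor of degree ≤ 3 exists, so h is irreducible over GF(2).

Yes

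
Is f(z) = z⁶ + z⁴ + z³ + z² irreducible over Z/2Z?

Check for roots in Z/2Z: f(0) = 0 → root; f(1) = 0 → root.
f(0) = 0, so (z) divides f(z); f is reducible.

No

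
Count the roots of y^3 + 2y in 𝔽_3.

Write h(y) = y^3 + 2y.
Evaluate at each of the 3 elements of 𝔽_3:
h(0) = 0 → root; h(1) = 0 → root; h(2) = 0 → root.
Roots: {0, 1, 2}.

3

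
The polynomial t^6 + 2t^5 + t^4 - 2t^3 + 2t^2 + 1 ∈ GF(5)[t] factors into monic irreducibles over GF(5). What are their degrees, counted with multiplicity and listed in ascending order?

1, 1, 1, 3

Write f(t) = t^6 + 2t^5 + t^4 - 2t^3 + 2t^2 + 1.
Roots in GF(5): f(0) = 1; f(1) = 0 → root; f(2) = 2; f(3) = 1; f(4) = 0 → root.
Linear factors from roots: (t - 1), (t + 1).
Complete factorization: f(t) = (t - 1)·(t + 1)^2·(t^3 + t^2 + t - 1).
Factor degrees with multiplicity: 1 + 1 + 1 + 3 = 6.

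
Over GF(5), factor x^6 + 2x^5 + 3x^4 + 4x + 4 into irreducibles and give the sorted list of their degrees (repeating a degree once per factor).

Write g(x) = x^6 + 2x^5 + 3x^4 + 4x + 4.
Roots in GF(5): g(0) = 4; g(1) = 4; g(2) = 3; g(3) = 4; g(4) = 2.
Complete factorization: g(x) = (x^6 + 2x^5 + 3x^4 + 4x + 4).
Factor degrees with multiplicity: 6 = 6.

6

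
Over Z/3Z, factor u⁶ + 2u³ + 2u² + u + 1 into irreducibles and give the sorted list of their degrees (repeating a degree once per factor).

Write h(u) = u⁶ + 2u³ + 2u² + u + 1.
Roots in Z/3Z: h(0) = 1; h(1) = 1; h(2) = 1.
Complete factorization: h(u) = (u⁶ + 2u³ + 2u² + u + 1).
Factor degrees with multiplicity: 6 = 6.

6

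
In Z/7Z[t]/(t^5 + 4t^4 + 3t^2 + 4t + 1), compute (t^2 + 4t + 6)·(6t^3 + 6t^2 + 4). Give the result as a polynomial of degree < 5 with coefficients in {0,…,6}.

6t^4 + 4t^3 + t^2 + 6t + 4

Multiply in Z/7Z[t]: (t^2 + 4t + 6)·(6t^3 + 6t^2 + 4) = 6t^5 + 2t^4 + 4t^3 + 5t^2 + 2t + 3.
Reduce using t^5 ≡ 3t^4 + 4t^2 + 3t + 6 (mod t^5 + 4t^4 + 3t^2 + 4t + 1).
Reduced: 6t^4 + 4t^3 + t^2 + 6t + 4.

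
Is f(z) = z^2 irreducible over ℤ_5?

Check for roots in ℤ_5: f(0) = 0 → root; f(1) = 1; f(2) = 4; f(3) = 4; f(4) = 1.
f(0) = 0, so (z) divides f(z); f is reducible.

No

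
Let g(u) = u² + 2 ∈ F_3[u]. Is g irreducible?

Check for roots in F_3: g(0) = 2; g(1) = 0 → root; g(2) = 0 → root.
g(1) = 0, so (u − 1) divides g(u); g is reducible.

No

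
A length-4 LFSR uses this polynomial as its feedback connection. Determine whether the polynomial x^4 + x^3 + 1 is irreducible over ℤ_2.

Yes

Write f(x) = x^4 + x^3 + 1.
Check for roots in ℤ_2: f(0) = 1; f(1) = 1.
No roots, so no linear factors.
Monic irreducibles of degree 2 over GF(2): x^2 + x + 1.
None of them divide f (all give nonzero remainder).
No irreducible factor of degree ≤ 2 exists, so f is irreducible over GF(2).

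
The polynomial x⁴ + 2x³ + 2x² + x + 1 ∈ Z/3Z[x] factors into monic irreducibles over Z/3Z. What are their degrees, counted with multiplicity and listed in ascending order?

2, 2

Write h(x) = x⁴ + 2x³ + 2x² + x + 1.
Roots in Z/3Z: h(0) = 1; h(1) = 1; h(2) = 1.
Complete factorization: h(x) = (x² + x + 2)^2.
Factor degrees with multiplicity: 2 + 2 = 4.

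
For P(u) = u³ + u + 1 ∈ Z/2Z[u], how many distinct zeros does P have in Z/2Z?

Evaluate at each of the 2 elements of Z/2Z:
P(0) = 1; P(1) = 1.
No element is a root.

0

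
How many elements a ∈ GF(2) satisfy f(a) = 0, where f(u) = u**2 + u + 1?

Evaluate at each of the 2 elements of GF(2):
f(0) = 1; f(1) = 1.
No element is a root.

0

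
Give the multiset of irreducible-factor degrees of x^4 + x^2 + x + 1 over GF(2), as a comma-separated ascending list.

Write h(x) = x^4 + x^2 + x + 1.
Roots in GF(2): h(0) = 1; h(1) = 0 → root.
Linear factors from roots: (x + 1).
Complete factorization: h(x) = (x + 1)·(x^3 + x^2 + 1).
Factor degrees with multiplicity: 1 + 3 = 4.

1, 3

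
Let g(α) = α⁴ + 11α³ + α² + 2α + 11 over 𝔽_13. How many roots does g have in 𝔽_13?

4

Evaluate at each of the 13 elements of 𝔽_13:
g(0) = 11; g(1) = 0 → root; g(2) = 6; g(3) = 1; g(4) = 7; g(5) = 5; g(6) = 0 → root; g(7) = 8; g(8) = 4; g(9) = 0 → root; g(10) = 6; g(11) = 4; g(12) = 0 → root.
Roots: {1, 6, 9, 12}.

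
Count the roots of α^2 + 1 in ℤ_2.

1

Write g(α) = α^2 + 1.
Evaluate at each of the 2 elements of ℤ_2:
g(0) = 1; g(1) = 0 → root.
Roots: {1}.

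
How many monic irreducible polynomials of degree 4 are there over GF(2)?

By the necklace-counting formula, N_2(4) = (1/4) Σ_{d|4} μ(4/d)·2^d.
Divisors of 4: 1, 2, 4; μ(4/d) for each: 0, -1, 1.
Σ = − 2^2 + 2^4 = 12.
N = 12/4 = 3.

3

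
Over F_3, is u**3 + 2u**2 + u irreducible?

Write m(u) = u**3 + 2u**2 + u.
Check for roots in F_3: m(0) = 0 → root; m(1) = 1; m(2) = 0 → root.
m(0) = 0, so (u) divides m(u); m is reducible.

No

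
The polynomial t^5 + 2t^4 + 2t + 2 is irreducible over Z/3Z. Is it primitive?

Write f(t) = t^5 + 2t^4 + 2t + 2.
|GF(3^5)^×| = 3^5 − 1 = 242. Prime factorization: 242 = 2·11^2.
f is primitive ⇔ t has order 242 in GF(3)[t]/(f), i.e. t^(242/q) ≠ 1 for each prime q | 242.
t^(121) mod f = 1
t^(22) mod f = 2t^3 + 2.
Since t^(121) = 1, the order of t divides 121 < 242; not primitive.

No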